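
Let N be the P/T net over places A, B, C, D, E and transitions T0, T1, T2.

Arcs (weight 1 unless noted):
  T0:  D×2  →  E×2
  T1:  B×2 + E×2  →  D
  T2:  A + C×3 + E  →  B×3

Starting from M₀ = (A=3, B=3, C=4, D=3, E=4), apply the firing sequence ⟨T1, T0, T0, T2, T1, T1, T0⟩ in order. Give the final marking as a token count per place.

(A=2, B=0, C=1, D=0, E=3)

step 1: fire T1:  (A=3, B=3, C=4, D=3, E=4) → (A=3, B=1, C=4, D=4, E=2)
step 2: fire T0:  (A=3, B=1, C=4, D=4, E=2) → (A=3, B=1, C=4, D=2, E=4)
step 3: fire T0:  (A=3, B=1, C=4, D=2, E=4) → (A=3, B=1, C=4, D=0, E=6)
step 4: fire T2:  (A=3, B=1, C=4, D=0, E=6) → (A=2, B=4, C=1, D=0, E=5)
step 5: fire T1:  (A=2, B=4, C=1, D=0, E=5) → (A=2, B=2, C=1, D=1, E=3)
step 6: fire T1:  (A=2, B=2, C=1, D=1, E=3) → (A=2, B=0, C=1, D=2, E=1)
step 7: fire T0:  (A=2, B=0, C=1, D=2, E=1) → (A=2, B=0, C=1, D=0, E=3)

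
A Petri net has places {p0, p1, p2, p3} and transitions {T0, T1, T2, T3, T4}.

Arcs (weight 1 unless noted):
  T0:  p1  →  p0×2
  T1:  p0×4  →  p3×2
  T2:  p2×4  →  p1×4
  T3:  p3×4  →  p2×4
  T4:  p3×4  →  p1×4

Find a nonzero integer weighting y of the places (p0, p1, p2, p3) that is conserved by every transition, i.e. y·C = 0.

Incidence matrix C (rows=places, cols=transitions):
       T0   T1   T2   T3   T4
   p0   2   -4    0    0    0
   p1  -1    0    4    0    4
   p2   0    0   -4    4    0
   p3   0    2    0   -4   -4

Candidate y = [1, 2, 2, 2]; check y·C column-wise:
  col T0: 1·2 + 2·-1 + 2·0 + 2·0 = 0
  col T1: 1·-4 + 2·0 + 2·0 + 2·2 = 0
  col T2: 1·0 + 2·4 + 2·-4 + 2·0 = 0
  col T3: 1·0 + 2·0 + 2·4 + 2·-4 = 0
  col T4: 1·0 + 2·4 + 2·0 + 2·-4 = 0

y = (p0:1, p1:2, p2:2, p3:2)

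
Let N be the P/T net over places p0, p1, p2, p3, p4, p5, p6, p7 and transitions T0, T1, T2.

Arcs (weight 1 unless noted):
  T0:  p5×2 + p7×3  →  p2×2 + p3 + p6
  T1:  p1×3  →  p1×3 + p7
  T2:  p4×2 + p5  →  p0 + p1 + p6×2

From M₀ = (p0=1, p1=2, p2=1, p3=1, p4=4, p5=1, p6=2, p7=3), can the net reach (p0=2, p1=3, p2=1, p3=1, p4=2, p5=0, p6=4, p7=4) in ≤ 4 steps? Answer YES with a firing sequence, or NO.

YES — reachable via ⟨T2, T1⟩ (2 firings)

step 1: fire T2:  (p0=1, p1=2, p2=1, p3=1, p4=4, p5=1, p6=2, p7=3) → (p0=2, p1=3, p2=1, p3=1, p4=2, p5=0, p6=4, p7=3)
step 2: fire T1:  (p0=2, p1=3, p2=1, p3=1, p4=2, p5=0, p6=4, p7=3) → (p0=2, p1=3, p2=1, p3=1, p4=2, p5=0, p6=4, p7=4)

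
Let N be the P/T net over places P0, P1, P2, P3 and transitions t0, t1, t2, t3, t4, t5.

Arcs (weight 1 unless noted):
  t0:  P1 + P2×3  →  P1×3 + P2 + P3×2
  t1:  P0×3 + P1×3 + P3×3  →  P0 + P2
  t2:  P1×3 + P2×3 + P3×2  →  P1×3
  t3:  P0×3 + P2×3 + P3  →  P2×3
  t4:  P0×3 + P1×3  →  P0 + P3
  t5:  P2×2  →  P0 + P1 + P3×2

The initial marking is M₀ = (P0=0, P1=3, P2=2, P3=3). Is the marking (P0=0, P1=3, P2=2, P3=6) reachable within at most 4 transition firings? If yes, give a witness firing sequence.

depth 0: 1 marking
depth 1: 2 markings reached so far
depth 2: 2 markings reached so far
(frontier empty at depth 2; search complete)
target is not among the 2 markings reachable within 4 steps

NO — not reachable within 4 firings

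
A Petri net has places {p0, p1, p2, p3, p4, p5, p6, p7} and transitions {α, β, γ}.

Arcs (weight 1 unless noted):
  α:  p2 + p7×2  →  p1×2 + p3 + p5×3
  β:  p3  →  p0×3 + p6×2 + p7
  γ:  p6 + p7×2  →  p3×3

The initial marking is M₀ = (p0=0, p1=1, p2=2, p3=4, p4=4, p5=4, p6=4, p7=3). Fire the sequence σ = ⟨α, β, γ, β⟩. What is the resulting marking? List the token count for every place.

step 1: fire α:  (p0=0, p1=1, p2=2, p3=4, p4=4, p5=4, p6=4, p7=3) → (p0=0, p1=3, p2=1, p3=5, p4=4, p5=7, p6=4, p7=1)
step 2: fire β:  (p0=0, p1=3, p2=1, p3=5, p4=4, p5=7, p6=4, p7=1) → (p0=3, p1=3, p2=1, p3=4, p4=4, p5=7, p6=6, p7=2)
step 3: fire γ:  (p0=3, p1=3, p2=1, p3=4, p4=4, p5=7, p6=6, p7=2) → (p0=3, p1=3, p2=1, p3=7, p4=4, p5=7, p6=5, p7=0)
step 4: fire β:  (p0=3, p1=3, p2=1, p3=7, p4=4, p5=7, p6=5, p7=0) → (p0=6, p1=3, p2=1, p3=6, p4=4, p5=7, p6=7, p7=1)

(p0=6, p1=3, p2=1, p3=6, p4=4, p5=7, p6=7, p7=1)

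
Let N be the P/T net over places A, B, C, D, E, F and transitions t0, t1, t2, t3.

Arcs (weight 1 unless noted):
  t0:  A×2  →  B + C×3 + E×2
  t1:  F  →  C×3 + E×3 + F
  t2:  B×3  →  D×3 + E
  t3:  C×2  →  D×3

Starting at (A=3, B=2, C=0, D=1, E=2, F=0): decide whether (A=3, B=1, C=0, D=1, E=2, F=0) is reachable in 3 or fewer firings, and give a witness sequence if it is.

depth 0: 1 marking
depth 1: 2 markings reached so far
depth 2: 4 markings reached so far
depth 3: 5 markings reached so far
target is not among the 5 markings reachable within 3 steps

NO — not reachable within 3 firings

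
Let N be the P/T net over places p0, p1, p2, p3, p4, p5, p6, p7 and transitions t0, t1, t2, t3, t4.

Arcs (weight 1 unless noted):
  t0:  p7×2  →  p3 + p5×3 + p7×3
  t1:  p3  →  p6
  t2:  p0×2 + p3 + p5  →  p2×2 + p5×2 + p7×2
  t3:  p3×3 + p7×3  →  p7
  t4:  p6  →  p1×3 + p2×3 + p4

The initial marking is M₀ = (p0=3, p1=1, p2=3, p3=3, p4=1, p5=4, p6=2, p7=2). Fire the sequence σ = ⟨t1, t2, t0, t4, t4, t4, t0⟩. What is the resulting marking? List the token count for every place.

(p0=1, p1=10, p2=14, p3=3, p4=4, p5=11, p6=0, p7=6)

step 1: fire t1:  (p0=3, p1=1, p2=3, p3=3, p4=1, p5=4, p6=2, p7=2) → (p0=3, p1=1, p2=3, p3=2, p4=1, p5=4, p6=3, p7=2)
step 2: fire t2:  (p0=3, p1=1, p2=3, p3=2, p4=1, p5=4, p6=3, p7=2) → (p0=1, p1=1, p2=5, p3=1, p4=1, p5=5, p6=3, p7=4)
step 3: fire t0:  (p0=1, p1=1, p2=5, p3=1, p4=1, p5=5, p6=3, p7=4) → (p0=1, p1=1, p2=5, p3=2, p4=1, p5=8, p6=3, p7=5)
step 4: fire t4:  (p0=1, p1=1, p2=5, p3=2, p4=1, p5=8, p6=3, p7=5) → (p0=1, p1=4, p2=8, p3=2, p4=2, p5=8, p6=2, p7=5)
step 5: fire t4:  (p0=1, p1=4, p2=8, p3=2, p4=2, p5=8, p6=2, p7=5) → (p0=1, p1=7, p2=11, p3=2, p4=3, p5=8, p6=1, p7=5)
step 6: fire t4:  (p0=1, p1=7, p2=11, p3=2, p4=3, p5=8, p6=1, p7=5) → (p0=1, p1=10, p2=14, p3=2, p4=4, p5=8, p6=0, p7=5)
step 7: fire t0:  (p0=1, p1=10, p2=14, p3=2, p4=4, p5=8, p6=0, p7=5) → (p0=1, p1=10, p2=14, p3=3, p4=4, p5=11, p6=0, p7=6)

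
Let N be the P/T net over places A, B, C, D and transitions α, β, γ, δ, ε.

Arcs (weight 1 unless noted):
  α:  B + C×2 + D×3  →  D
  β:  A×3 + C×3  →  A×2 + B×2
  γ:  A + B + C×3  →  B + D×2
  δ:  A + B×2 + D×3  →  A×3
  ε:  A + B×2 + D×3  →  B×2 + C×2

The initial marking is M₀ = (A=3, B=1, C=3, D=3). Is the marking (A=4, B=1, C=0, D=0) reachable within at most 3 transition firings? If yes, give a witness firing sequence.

YES — reachable via ⟨β, δ⟩ (2 firings)

step 1: fire β:  (A=3, B=1, C=3, D=3) → (A=2, B=3, C=0, D=3)
step 2: fire δ:  (A=2, B=3, C=0, D=3) → (A=4, B=1, C=0, D=0)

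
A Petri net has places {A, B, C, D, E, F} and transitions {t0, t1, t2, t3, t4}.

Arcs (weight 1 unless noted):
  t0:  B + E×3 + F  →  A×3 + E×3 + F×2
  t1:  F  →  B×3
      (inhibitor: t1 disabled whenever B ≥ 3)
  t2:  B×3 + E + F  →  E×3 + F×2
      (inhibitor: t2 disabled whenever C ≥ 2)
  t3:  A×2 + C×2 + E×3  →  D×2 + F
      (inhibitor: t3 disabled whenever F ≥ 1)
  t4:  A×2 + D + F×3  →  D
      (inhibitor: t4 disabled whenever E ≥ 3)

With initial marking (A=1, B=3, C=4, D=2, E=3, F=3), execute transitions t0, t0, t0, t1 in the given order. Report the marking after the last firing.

step 1: fire t0:  (A=1, B=3, C=4, D=2, E=3, F=3) → (A=4, B=2, C=4, D=2, E=3, F=4)
step 2: fire t0:  (A=4, B=2, C=4, D=2, E=3, F=4) → (A=7, B=1, C=4, D=2, E=3, F=5)
step 3: fire t0:  (A=7, B=1, C=4, D=2, E=3, F=5) → (A=10, B=0, C=4, D=2, E=3, F=6)
step 4: fire t1:  (A=10, B=0, C=4, D=2, E=3, F=6) → (A=10, B=3, C=4, D=2, E=3, F=5)

(A=10, B=3, C=4, D=2, E=3, F=5)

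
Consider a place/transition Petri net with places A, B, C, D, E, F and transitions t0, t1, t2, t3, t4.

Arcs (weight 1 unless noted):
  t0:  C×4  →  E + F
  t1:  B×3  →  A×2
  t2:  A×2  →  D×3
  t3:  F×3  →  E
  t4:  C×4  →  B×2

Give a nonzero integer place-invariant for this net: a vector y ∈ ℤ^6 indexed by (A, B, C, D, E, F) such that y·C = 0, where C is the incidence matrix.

y = (A:3, B:2, C:1, D:2, E:3, F:1)

Incidence matrix C (rows=places, cols=transitions):
       t0   t1   t2   t3   t4
    A   0    2   -2    0    0
    B   0   -3    0    0    2
    C  -4    0    0    0   -4
    D   0    0    3    0    0
    E   1    0    0    1    0
    F   1    0    0   -3    0

Candidate y = [3, 2, 1, 2, 3, 1]; check y·C column-wise:
  col t0: 3·0 + 2·0 + 1·-4 + 2·0 + 3·1 + 1·1 = 0
  col t1: 3·2 + 2·-3 + 1·0 + 2·0 + 3·0 + 1·0 = 0
  col t2: 3·-2 + 2·0 + 1·0 + 2·3 + 3·0 + 1·0 = 0
  col t3: 3·0 + 2·0 + 1·0 + 2·0 + 3·1 + 1·-3 = 0
  col t4: 3·0 + 2·2 + 1·-4 + 2·0 + 3·0 + 1·0 = 0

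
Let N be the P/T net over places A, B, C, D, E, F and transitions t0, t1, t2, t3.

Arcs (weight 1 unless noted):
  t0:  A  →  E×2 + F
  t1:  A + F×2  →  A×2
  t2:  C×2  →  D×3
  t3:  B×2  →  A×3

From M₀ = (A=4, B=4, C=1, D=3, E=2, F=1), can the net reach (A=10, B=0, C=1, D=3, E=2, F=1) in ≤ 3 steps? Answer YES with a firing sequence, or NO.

step 1: fire t3:  (A=4, B=4, C=1, D=3, E=2, F=1) → (A=7, B=2, C=1, D=3, E=2, F=1)
step 2: fire t3:  (A=7, B=2, C=1, D=3, E=2, F=1) → (A=10, B=0, C=1, D=3, E=2, F=1)

YES — reachable via ⟨t3, t3⟩ (2 firings)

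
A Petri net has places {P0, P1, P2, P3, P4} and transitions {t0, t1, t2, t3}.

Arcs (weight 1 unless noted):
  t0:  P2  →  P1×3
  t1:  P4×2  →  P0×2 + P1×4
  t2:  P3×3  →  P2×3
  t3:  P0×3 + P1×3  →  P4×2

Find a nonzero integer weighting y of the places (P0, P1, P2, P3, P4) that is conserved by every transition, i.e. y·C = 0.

y = (P0:1, P1:1, P2:3, P3:3, P4:3)

Incidence matrix C (rows=places, cols=transitions):
       t0   t1   t2   t3
   P0   0    2    0   -3
   P1   3    4    0   -3
   P2  -1    0    3    0
   P3   0    0   -3    0
   P4   0   -2    0    2

Candidate y = [1, 1, 3, 3, 3]; check y·C column-wise:
  col t0: 1·0 + 1·3 + 3·-1 + 3·0 + 3·0 = 0
  col t1: 1·2 + 1·4 + 3·0 + 3·0 + 3·-2 = 0
  col t2: 1·0 + 1·0 + 3·3 + 3·-3 + 3·0 = 0
  col t3: 1·-3 + 1·-3 + 3·0 + 3·0 + 3·2 = 0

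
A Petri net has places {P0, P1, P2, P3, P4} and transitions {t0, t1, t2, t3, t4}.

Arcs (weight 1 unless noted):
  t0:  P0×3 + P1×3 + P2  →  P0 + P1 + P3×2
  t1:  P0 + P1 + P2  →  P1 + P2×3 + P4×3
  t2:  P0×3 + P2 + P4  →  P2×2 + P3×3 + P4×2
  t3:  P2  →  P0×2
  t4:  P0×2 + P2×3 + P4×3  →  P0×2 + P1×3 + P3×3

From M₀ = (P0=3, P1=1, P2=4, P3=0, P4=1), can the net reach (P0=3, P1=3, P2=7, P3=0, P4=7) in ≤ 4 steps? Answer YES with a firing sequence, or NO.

depth 0: 1 marking
depth 1: 4 markings reached so far
depth 2: 9 markings reached so far
depth 3: 17 markings reached so far
depth 4: 30 markings reached so far
target is not among the 30 markings reachable within 4 steps

NO — not reachable within 4 firings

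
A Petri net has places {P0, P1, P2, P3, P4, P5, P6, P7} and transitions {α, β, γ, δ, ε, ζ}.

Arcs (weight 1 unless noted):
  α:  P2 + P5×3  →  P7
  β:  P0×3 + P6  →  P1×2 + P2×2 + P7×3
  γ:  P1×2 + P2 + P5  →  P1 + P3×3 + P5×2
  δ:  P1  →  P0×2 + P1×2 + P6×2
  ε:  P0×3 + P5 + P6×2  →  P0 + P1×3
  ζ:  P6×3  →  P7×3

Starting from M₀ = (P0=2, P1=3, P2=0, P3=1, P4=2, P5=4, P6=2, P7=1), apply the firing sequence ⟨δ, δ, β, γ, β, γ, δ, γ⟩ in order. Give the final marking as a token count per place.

(P0=2, P1=7, P2=1, P3=10, P4=2, P5=7, P6=6, P7=7)

step 1: fire δ:  (P0=2, P1=3, P2=0, P3=1, P4=2, P5=4, P6=2, P7=1) → (P0=4, P1=4, P2=0, P3=1, P4=2, P5=4, P6=4, P7=1)
step 2: fire δ:  (P0=4, P1=4, P2=0, P3=1, P4=2, P5=4, P6=4, P7=1) → (P0=6, P1=5, P2=0, P3=1, P4=2, P5=4, P6=6, P7=1)
step 3: fire β:  (P0=6, P1=5, P2=0, P3=1, P4=2, P5=4, P6=6, P7=1) → (P0=3, P1=7, P2=2, P3=1, P4=2, P5=4, P6=5, P7=4)
step 4: fire γ:  (P0=3, P1=7, P2=2, P3=1, P4=2, P5=4, P6=5, P7=4) → (P0=3, P1=6, P2=1, P3=4, P4=2, P5=5, P6=5, P7=4)
step 5: fire β:  (P0=3, P1=6, P2=1, P3=4, P4=2, P5=5, P6=5, P7=4) → (P0=0, P1=8, P2=3, P3=4, P4=2, P5=5, P6=4, P7=7)
step 6: fire γ:  (P0=0, P1=8, P2=3, P3=4, P4=2, P5=5, P6=4, P7=7) → (P0=0, P1=7, P2=2, P3=7, P4=2, P5=6, P6=4, P7=7)
step 7: fire δ:  (P0=0, P1=7, P2=2, P3=7, P4=2, P5=6, P6=4, P7=7) → (P0=2, P1=8, P2=2, P3=7, P4=2, P5=6, P6=6, P7=7)
step 8: fire γ:  (P0=2, P1=8, P2=2, P3=7, P4=2, P5=6, P6=6, P7=7) → (P0=2, P1=7, P2=1, P3=10, P4=2, P5=7, P6=6, P7=7)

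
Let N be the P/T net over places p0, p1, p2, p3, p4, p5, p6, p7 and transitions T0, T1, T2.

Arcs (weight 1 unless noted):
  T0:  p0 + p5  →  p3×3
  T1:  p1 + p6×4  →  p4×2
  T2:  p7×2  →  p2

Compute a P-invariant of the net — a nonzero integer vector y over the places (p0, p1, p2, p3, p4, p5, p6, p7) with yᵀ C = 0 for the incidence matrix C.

Incidence matrix C (rows=places, cols=transitions):
       T0   T1   T2
   p0  -1    0    0
   p1   0   -1    0
   p2   0    0    1
   p3   3    0    0
   p4   0    2    0
   p5  -1    0    0
   p6   0   -4    0
   p7   0    0   -2

Candidate y = [3, 0, 0, 1, 0, 0, 0, 0]; check y·C column-wise:
  col T0: 3·-1 + 1·3 + 0·-1 = 0
  col T1: 3·0 + 0·-1 + 1·0 + 0·2 + 0·-4 = 0
  col T2: 3·0 + 0·1 + 1·0 + 0·-2 = 0

y = (p0:3, p1:0, p2:0, p3:1, p4:0, p5:0, p6:0, p7:0)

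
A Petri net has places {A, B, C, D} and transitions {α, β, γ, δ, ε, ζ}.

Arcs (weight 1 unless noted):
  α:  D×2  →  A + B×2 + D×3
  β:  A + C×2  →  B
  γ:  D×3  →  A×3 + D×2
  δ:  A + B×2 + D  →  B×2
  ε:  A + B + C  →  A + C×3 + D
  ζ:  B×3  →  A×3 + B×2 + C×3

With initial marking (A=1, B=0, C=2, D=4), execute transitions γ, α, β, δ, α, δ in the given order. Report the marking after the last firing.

step 1: fire γ:  (A=1, B=0, C=2, D=4) → (A=4, B=0, C=2, D=3)
step 2: fire α:  (A=4, B=0, C=2, D=3) → (A=5, B=2, C=2, D=4)
step 3: fire β:  (A=5, B=2, C=2, D=4) → (A=4, B=3, C=0, D=4)
step 4: fire δ:  (A=4, B=3, C=0, D=4) → (A=3, B=3, C=0, D=3)
step 5: fire α:  (A=3, B=3, C=0, D=3) → (A=4, B=5, C=0, D=4)
step 6: fire δ:  (A=4, B=5, C=0, D=4) → (A=3, B=5, C=0, D=3)

(A=3, B=5, C=0, D=3)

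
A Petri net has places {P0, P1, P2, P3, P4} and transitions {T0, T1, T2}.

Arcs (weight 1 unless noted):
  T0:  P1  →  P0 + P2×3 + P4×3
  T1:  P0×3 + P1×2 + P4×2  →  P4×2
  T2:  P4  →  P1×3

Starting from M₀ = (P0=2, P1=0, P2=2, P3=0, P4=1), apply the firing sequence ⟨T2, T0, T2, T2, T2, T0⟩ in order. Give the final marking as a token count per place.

(P0=4, P1=10, P2=8, P3=0, P4=3)

step 1: fire T2:  (P0=2, P1=0, P2=2, P3=0, P4=1) → (P0=2, P1=3, P2=2, P3=0, P4=0)
step 2: fire T0:  (P0=2, P1=3, P2=2, P3=0, P4=0) → (P0=3, P1=2, P2=5, P3=0, P4=3)
step 3: fire T2:  (P0=3, P1=2, P2=5, P3=0, P4=3) → (P0=3, P1=5, P2=5, P3=0, P4=2)
step 4: fire T2:  (P0=3, P1=5, P2=5, P3=0, P4=2) → (P0=3, P1=8, P2=5, P3=0, P4=1)
step 5: fire T2:  (P0=3, P1=8, P2=5, P3=0, P4=1) → (P0=3, P1=11, P2=5, P3=0, P4=0)
step 6: fire T0:  (P0=3, P1=11, P2=5, P3=0, P4=0) → (P0=4, P1=10, P2=8, P3=0, P4=3)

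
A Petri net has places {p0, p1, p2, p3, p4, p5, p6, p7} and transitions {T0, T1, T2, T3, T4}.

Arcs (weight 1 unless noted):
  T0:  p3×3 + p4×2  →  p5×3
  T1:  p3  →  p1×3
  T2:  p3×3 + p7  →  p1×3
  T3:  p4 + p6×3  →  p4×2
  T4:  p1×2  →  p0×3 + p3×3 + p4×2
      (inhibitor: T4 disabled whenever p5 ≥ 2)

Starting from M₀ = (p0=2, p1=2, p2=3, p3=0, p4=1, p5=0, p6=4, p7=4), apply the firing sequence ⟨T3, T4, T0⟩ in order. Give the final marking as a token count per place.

step 1: fire T3:  (p0=2, p1=2, p2=3, p3=0, p4=1, p5=0, p6=4, p7=4) → (p0=2, p1=2, p2=3, p3=0, p4=2, p5=0, p6=1, p7=4)
step 2: fire T4:  (p0=2, p1=2, p2=3, p3=0, p4=2, p5=0, p6=1, p7=4) → (p0=5, p1=0, p2=3, p3=3, p4=4, p5=0, p6=1, p7=4)
step 3: fire T0:  (p0=5, p1=0, p2=3, p3=3, p4=4, p5=0, p6=1, p7=4) → (p0=5, p1=0, p2=3, p3=0, p4=2, p5=3, p6=1, p7=4)

(p0=5, p1=0, p2=3, p3=0, p4=2, p5=3, p6=1, p7=4)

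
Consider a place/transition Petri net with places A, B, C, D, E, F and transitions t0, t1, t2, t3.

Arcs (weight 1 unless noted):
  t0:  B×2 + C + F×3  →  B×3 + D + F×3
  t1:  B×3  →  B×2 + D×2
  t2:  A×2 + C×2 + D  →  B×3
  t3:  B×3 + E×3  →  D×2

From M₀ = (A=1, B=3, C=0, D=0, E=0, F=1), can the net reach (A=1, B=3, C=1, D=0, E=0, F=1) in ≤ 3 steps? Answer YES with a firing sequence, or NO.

depth 0: 1 marking
depth 1: 2 markings reached so far
depth 2: 2 markings reached so far
(frontier empty at depth 2; search complete)
target is not among the 2 markings reachable within 3 steps

NO — not reachable within 3 firings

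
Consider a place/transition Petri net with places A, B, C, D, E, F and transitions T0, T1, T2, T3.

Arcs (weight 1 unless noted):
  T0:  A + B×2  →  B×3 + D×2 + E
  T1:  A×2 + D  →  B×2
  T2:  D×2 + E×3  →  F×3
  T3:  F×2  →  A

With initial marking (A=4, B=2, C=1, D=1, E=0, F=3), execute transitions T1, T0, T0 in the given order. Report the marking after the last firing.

step 1: fire T1:  (A=4, B=2, C=1, D=1, E=0, F=3) → (A=2, B=4, C=1, D=0, E=0, F=3)
step 2: fire T0:  (A=2, B=4, C=1, D=0, E=0, F=3) → (A=1, B=5, C=1, D=2, E=1, F=3)
step 3: fire T0:  (A=1, B=5, C=1, D=2, E=1, F=3) → (A=0, B=6, C=1, D=4, E=2, F=3)

(A=0, B=6, C=1, D=4, E=2, F=3)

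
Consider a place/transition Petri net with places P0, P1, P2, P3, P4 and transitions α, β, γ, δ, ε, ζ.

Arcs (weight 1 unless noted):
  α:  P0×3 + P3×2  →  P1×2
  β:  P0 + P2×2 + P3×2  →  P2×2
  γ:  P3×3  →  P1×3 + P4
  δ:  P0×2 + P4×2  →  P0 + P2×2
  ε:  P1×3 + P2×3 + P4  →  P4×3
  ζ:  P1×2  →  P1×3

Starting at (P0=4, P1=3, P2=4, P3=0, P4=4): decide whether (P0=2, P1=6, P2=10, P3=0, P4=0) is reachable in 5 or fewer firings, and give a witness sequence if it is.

depth 0: 1 marking
depth 1: 4 markings reached so far
depth 2: 9 markings reached so far
depth 3: 15 markings reached so far
depth 4: 22 markings reached so far
depth 5: 29 markings reached so far
target is not among the 29 markings reachable within 5 steps

NO — not reachable within 5 firings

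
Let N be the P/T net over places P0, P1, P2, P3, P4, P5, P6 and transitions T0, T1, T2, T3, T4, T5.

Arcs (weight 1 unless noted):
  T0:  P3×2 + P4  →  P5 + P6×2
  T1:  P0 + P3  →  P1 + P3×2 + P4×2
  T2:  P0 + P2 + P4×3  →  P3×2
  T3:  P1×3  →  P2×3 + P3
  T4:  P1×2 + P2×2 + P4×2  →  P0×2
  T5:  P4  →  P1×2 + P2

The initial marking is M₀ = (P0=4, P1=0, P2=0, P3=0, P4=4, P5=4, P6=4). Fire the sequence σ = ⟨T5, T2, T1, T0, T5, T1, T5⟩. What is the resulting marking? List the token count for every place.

(P0=1, P1=8, P2=2, P3=2, P4=1, P5=5, P6=6)

step 1: fire T5:  (P0=4, P1=0, P2=0, P3=0, P4=4, P5=4, P6=4) → (P0=4, P1=2, P2=1, P3=0, P4=3, P5=4, P6=4)
step 2: fire T2:  (P0=4, P1=2, P2=1, P3=0, P4=3, P5=4, P6=4) → (P0=3, P1=2, P2=0, P3=2, P4=0, P5=4, P6=4)
step 3: fire T1:  (P0=3, P1=2, P2=0, P3=2, P4=0, P5=4, P6=4) → (P0=2, P1=3, P2=0, P3=3, P4=2, P5=4, P6=4)
step 4: fire T0:  (P0=2, P1=3, P2=0, P3=3, P4=2, P5=4, P6=4) → (P0=2, P1=3, P2=0, P3=1, P4=1, P5=5, P6=6)
step 5: fire T5:  (P0=2, P1=3, P2=0, P3=1, P4=1, P5=5, P6=6) → (P0=2, P1=5, P2=1, P3=1, P4=0, P5=5, P6=6)
step 6: fire T1:  (P0=2, P1=5, P2=1, P3=1, P4=0, P5=5, P6=6) → (P0=1, P1=6, P2=1, P3=2, P4=2, P5=5, P6=6)
step 7: fire T5:  (P0=1, P1=6, P2=1, P3=2, P4=2, P5=5, P6=6) → (P0=1, P1=8, P2=2, P3=2, P4=1, P5=5, P6=6)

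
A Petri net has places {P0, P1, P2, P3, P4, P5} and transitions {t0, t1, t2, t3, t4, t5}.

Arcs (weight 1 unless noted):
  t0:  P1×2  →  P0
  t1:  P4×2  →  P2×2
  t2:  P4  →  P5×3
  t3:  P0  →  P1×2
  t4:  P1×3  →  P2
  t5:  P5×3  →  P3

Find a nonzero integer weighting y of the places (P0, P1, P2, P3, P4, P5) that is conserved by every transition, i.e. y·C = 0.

y = (P0:2, P1:1, P2:3, P3:3, P4:3, P5:1)

Incidence matrix C (rows=places, cols=transitions):
       t0   t1   t2   t3   t4   t5
   P0   1    0    0   -1    0    0
   P1  -2    0    0    2   -3    0
   P2   0    2    0    0    1    0
   P3   0    0    0    0    0    1
   P4   0   -2   -1    0    0    0
   P5   0    0    3    0    0   -3

Candidate y = [2, 1, 3, 3, 3, 1]; check y·C column-wise:
  col t0: 2·1 + 1·-2 + 3·0 + 3·0 + 3·0 + 1·0 = 0
  col t1: 2·0 + 1·0 + 3·2 + 3·0 + 3·-2 + 1·0 = 0
  col t2: 2·0 + 1·0 + 3·0 + 3·0 + 3·-1 + 1·3 = 0
  col t3: 2·-1 + 1·2 + 3·0 + 3·0 + 3·0 + 1·0 = 0
  col t4: 2·0 + 1·-3 + 3·1 + 3·0 + 3·0 + 1·0 = 0
  col t5: 2·0 + 1·0 + 3·0 + 3·1 + 3·0 + 1·-3 = 0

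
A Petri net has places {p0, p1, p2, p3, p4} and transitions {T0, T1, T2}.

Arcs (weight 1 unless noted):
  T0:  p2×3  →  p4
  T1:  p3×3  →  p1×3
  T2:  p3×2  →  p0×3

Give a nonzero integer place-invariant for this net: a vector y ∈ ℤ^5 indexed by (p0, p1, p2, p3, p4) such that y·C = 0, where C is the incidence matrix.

y = (p0:2, p1:3, p2:0, p3:3, p4:0)

Incidence matrix C (rows=places, cols=transitions):
       T0   T1   T2
   p0   0    0    3
   p1   0    3    0
   p2  -3    0    0
   p3   0   -3   -2
   p4   1    0    0

Candidate y = [2, 3, 0, 3, 0]; check y·C column-wise:
  col T0: 2·0 + 3·0 + 0·-3 + 3·0 + 0·1 = 0
  col T1: 2·0 + 3·3 + 3·-3 = 0
  col T2: 2·3 + 3·0 + 3·-2 = 0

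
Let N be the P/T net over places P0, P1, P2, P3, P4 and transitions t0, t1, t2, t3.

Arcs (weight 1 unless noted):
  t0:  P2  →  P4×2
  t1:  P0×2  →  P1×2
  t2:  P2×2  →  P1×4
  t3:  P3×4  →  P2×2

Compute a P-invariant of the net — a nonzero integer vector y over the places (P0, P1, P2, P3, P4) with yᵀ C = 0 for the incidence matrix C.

y = (P0:1, P1:1, P2:2, P3:1, P4:1)

Incidence matrix C (rows=places, cols=transitions):
       t0   t1   t2   t3
   P0   0   -2    0    0
   P1   0    2    4    0
   P2  -1    0   -2    2
   P3   0    0    0   -4
   P4   2    0    0    0

Candidate y = [1, 1, 2, 1, 1]; check y·C column-wise:
  col t0: 1·0 + 1·0 + 2·-1 + 1·0 + 1·2 = 0
  col t1: 1·-2 + 1·2 + 2·0 + 1·0 + 1·0 = 0
  col t2: 1·0 + 1·4 + 2·-2 + 1·0 + 1·0 = 0
  col t3: 1·0 + 1·0 + 2·2 + 1·-4 + 1·0 = 0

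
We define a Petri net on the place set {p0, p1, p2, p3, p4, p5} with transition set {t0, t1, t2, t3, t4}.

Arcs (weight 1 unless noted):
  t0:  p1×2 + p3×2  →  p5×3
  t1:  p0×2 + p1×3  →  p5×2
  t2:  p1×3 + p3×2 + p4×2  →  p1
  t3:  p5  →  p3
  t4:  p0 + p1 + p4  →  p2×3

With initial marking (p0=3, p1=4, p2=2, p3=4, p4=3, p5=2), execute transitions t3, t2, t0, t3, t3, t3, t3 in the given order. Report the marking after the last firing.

(p0=3, p1=0, p2=2, p3=5, p4=1, p5=0)

step 1: fire t3:  (p0=3, p1=4, p2=2, p3=4, p4=3, p5=2) → (p0=3, p1=4, p2=2, p3=5, p4=3, p5=1)
step 2: fire t2:  (p0=3, p1=4, p2=2, p3=5, p4=3, p5=1) → (p0=3, p1=2, p2=2, p3=3, p4=1, p5=1)
step 3: fire t0:  (p0=3, p1=2, p2=2, p3=3, p4=1, p5=1) → (p0=3, p1=0, p2=2, p3=1, p4=1, p5=4)
step 4: fire t3:  (p0=3, p1=0, p2=2, p3=1, p4=1, p5=4) → (p0=3, p1=0, p2=2, p3=2, p4=1, p5=3)
step 5: fire t3:  (p0=3, p1=0, p2=2, p3=2, p4=1, p5=3) → (p0=3, p1=0, p2=2, p3=3, p4=1, p5=2)
step 6: fire t3:  (p0=3, p1=0, p2=2, p3=3, p4=1, p5=2) → (p0=3, p1=0, p2=2, p3=4, p4=1, p5=1)
step 7: fire t3:  (p0=3, p1=0, p2=2, p3=4, p4=1, p5=1) → (p0=3, p1=0, p2=2, p3=5, p4=1, p5=0)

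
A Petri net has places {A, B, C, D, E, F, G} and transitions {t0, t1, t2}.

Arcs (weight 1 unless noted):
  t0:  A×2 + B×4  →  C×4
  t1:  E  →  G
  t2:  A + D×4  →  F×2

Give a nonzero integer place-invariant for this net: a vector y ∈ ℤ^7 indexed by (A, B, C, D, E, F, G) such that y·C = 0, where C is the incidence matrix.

Incidence matrix C (rows=places, cols=transitions):
       t0   t1   t2
    A  -2    0   -1
    B  -4    0    0
    C   4    0    0
    D   0    0   -4
    E   0   -1    0
    F   0    0    2
    G   0    1    0

Candidate y = [0, 1, 1, 0, 0, 0, 0]; check y·C column-wise:
  col t0: 0·-2 + 1·-4 + 1·4 = 0
  col t1: 1·0 + 1·0 + 0·-1 + 0·1 = 0
  col t2: 0·-1 + 1·0 + 1·0 + 0·-4 + 0·2 = 0

y = (A:0, B:1, C:1, D:0, E:0, F:0, G:0)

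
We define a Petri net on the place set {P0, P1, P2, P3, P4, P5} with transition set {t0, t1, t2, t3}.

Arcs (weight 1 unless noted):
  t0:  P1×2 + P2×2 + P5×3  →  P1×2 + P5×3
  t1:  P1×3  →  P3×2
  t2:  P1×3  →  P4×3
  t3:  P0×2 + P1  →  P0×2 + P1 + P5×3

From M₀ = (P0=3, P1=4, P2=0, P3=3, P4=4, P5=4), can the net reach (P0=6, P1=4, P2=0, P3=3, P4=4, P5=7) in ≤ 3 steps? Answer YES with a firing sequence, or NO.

depth 0: 1 marking
depth 1: 4 markings reached so far
depth 2: 7 markings reached so far
depth 3: 10 markings reached so far
target is not among the 10 markings reachable within 3 steps

NO — not reachable within 3 firings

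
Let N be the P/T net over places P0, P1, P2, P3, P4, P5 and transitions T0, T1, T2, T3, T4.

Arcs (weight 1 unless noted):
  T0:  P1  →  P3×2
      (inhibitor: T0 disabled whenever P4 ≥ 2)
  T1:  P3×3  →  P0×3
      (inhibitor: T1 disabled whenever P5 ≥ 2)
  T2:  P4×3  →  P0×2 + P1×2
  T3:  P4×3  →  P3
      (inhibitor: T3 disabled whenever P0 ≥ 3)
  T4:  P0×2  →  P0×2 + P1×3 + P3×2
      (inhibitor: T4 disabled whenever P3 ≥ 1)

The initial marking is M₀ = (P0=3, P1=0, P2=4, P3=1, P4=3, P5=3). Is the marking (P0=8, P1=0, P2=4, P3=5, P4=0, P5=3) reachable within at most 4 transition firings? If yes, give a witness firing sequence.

depth 0: 1 marking
depth 1: 2 markings reached so far
depth 2: 3 markings reached so far
depth 3: 4 markings reached so far
depth 4: 4 markings reached so far
(frontier empty at depth 4; search complete)
target is not among the 4 markings reachable within 4 steps

NO — not reachable within 4 firings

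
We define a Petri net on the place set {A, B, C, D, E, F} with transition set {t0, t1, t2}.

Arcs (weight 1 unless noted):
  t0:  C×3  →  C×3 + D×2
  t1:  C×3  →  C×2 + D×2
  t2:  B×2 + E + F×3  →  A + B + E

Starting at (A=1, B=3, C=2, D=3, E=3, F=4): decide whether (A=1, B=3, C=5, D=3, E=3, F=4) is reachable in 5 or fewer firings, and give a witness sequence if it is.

NO — not reachable within 5 firings

depth 0: 1 marking
depth 1: 2 markings reached so far
depth 2: 2 markings reached so far
(frontier empty at depth 2; search complete)
target is not among the 2 markings reachable within 5 steps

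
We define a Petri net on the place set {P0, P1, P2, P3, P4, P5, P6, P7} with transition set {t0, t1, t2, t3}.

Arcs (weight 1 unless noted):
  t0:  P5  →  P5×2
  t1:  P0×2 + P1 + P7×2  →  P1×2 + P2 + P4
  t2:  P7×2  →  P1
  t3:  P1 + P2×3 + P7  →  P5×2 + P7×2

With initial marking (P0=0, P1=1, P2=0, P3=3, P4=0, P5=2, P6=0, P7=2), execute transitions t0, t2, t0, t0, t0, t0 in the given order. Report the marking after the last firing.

(P0=0, P1=2, P2=0, P3=3, P4=0, P5=7, P6=0, P7=0)

step 1: fire t0:  (P0=0, P1=1, P2=0, P3=3, P4=0, P5=2, P6=0, P7=2) → (P0=0, P1=1, P2=0, P3=3, P4=0, P5=3, P6=0, P7=2)
step 2: fire t2:  (P0=0, P1=1, P2=0, P3=3, P4=0, P5=3, P6=0, P7=2) → (P0=0, P1=2, P2=0, P3=3, P4=0, P5=3, P6=0, P7=0)
step 3: fire t0:  (P0=0, P1=2, P2=0, P3=3, P4=0, P5=3, P6=0, P7=0) → (P0=0, P1=2, P2=0, P3=3, P4=0, P5=4, P6=0, P7=0)
step 4: fire t0:  (P0=0, P1=2, P2=0, P3=3, P4=0, P5=4, P6=0, P7=0) → (P0=0, P1=2, P2=0, P3=3, P4=0, P5=5, P6=0, P7=0)
step 5: fire t0:  (P0=0, P1=2, P2=0, P3=3, P4=0, P5=5, P6=0, P7=0) → (P0=0, P1=2, P2=0, P3=3, P4=0, P5=6, P6=0, P7=0)
step 6: fire t0:  (P0=0, P1=2, P2=0, P3=3, P4=0, P5=6, P6=0, P7=0) → (P0=0, P1=2, P2=0, P3=3, P4=0, P5=7, P6=0, P7=0)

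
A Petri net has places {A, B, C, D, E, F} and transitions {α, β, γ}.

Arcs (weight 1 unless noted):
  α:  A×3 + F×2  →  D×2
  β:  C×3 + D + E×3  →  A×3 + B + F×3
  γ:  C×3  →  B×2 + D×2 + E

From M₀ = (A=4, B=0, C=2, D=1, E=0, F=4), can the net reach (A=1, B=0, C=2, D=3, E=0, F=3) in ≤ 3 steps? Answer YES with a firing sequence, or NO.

depth 0: 1 marking
depth 1: 2 markings reached so far
depth 2: 2 markings reached so far
(frontier empty at depth 2; search complete)
target is not among the 2 markings reachable within 3 steps

NO — not reachable within 3 firings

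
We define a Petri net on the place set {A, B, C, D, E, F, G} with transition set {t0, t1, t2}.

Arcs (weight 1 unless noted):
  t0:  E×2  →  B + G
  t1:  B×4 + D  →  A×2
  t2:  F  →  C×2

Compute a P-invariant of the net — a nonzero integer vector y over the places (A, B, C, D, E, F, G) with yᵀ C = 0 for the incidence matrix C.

y = (A:1, B:0, C:0, D:2, E:0, F:0, G:0)

Incidence matrix C (rows=places, cols=transitions):
       t0   t1   t2
    A   0    2    0
    B   1   -4    0
    C   0    0    2
    D   0   -1    0
    E  -2    0    0
    F   0    0   -1
    G   1    0    0

Candidate y = [1, 0, 0, 2, 0, 0, 0]; check y·C column-wise:
  col t0: 1·0 + 0·1 + 2·0 + 0·-2 + 0·1 = 0
  col t1: 1·2 + 0·-4 + 2·-1 = 0
  col t2: 1·0 + 0·2 + 2·0 + 0·-1 = 0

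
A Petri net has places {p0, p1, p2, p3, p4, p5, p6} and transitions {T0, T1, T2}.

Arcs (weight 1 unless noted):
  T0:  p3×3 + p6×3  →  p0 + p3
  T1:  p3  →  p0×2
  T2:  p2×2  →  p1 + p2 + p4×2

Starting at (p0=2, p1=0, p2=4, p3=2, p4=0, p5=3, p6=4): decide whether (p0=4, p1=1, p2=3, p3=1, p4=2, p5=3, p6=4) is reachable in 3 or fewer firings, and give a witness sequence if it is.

YES — reachable via ⟨T1, T2⟩ (2 firings)

step 1: fire T1:  (p0=2, p1=0, p2=4, p3=2, p4=0, p5=3, p6=4) → (p0=4, p1=0, p2=4, p3=1, p4=0, p5=3, p6=4)
step 2: fire T2:  (p0=4, p1=0, p2=4, p3=1, p4=0, p5=3, p6=4) → (p0=4, p1=1, p2=3, p3=1, p4=2, p5=3, p6=4)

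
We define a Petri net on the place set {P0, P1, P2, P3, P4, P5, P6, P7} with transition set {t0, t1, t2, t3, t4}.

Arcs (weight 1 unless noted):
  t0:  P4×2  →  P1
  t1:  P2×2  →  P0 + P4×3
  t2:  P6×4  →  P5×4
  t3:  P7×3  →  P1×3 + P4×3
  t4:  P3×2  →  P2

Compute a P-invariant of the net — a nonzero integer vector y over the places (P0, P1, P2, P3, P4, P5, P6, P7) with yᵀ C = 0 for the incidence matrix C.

y = (P0:4, P1:0, P2:2, P3:1, P4:0, P5:0, P6:0, P7:0)

Incidence matrix C (rows=places, cols=transitions):
       t0   t1   t2   t3   t4
   P0   0    1    0    0    0
   P1   1    0    0    3    0
   P2   0   -2    0    0    1
   P3   0    0    0    0   -2
   P4  -2    3    0    3    0
   P5   0    0    4    0    0
   P6   0    0   -4    0    0
   P7   0    0    0   -3    0

Candidate y = [4, 0, 2, 1, 0, 0, 0, 0]; check y·C column-wise:
  col t0: 4·0 + 0·1 + 2·0 + 1·0 + 0·-2 = 0
  col t1: 4·1 + 2·-2 + 1·0 + 0·3 = 0
  col t2: 4·0 + 2·0 + 1·0 + 0·4 + 0·-4 = 0
  col t3: 4·0 + 0·3 + 2·0 + 1·0 + 0·3 + 0·-3 = 0
  col t4: 4·0 + 2·1 + 1·-2 = 0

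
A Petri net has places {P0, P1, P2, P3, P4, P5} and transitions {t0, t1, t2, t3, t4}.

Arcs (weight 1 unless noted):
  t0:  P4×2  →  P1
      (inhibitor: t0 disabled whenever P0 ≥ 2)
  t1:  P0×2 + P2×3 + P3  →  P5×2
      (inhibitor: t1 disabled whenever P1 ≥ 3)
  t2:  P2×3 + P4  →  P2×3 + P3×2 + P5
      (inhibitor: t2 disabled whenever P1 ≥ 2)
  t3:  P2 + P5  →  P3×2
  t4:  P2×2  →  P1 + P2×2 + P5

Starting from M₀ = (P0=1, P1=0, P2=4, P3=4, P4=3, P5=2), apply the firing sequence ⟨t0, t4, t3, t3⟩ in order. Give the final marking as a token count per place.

step 1: fire t0:  (P0=1, P1=0, P2=4, P3=4, P4=3, P5=2) → (P0=1, P1=1, P2=4, P3=4, P4=1, P5=2)
step 2: fire t4:  (P0=1, P1=1, P2=4, P3=4, P4=1, P5=2) → (P0=1, P1=2, P2=4, P3=4, P4=1, P5=3)
step 3: fire t3:  (P0=1, P1=2, P2=4, P3=4, P4=1, P5=3) → (P0=1, P1=2, P2=3, P3=6, P4=1, P5=2)
step 4: fire t3:  (P0=1, P1=2, P2=3, P3=6, P4=1, P5=2) → (P0=1, P1=2, P2=2, P3=8, P4=1, P5=1)

(P0=1, P1=2, P2=2, P3=8, P4=1, P5=1)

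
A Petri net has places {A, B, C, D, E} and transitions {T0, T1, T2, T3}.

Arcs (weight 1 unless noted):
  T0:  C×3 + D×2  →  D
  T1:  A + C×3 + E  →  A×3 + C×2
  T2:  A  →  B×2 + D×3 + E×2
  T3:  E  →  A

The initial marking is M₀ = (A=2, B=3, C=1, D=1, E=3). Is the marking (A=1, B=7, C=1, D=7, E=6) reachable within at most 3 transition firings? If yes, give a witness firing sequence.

YES — reachable via ⟨T2, T2, T3⟩ (3 firings)

step 1: fire T2:  (A=2, B=3, C=1, D=1, E=3) → (A=1, B=5, C=1, D=4, E=5)
step 2: fire T2:  (A=1, B=5, C=1, D=4, E=5) → (A=0, B=7, C=1, D=7, E=7)
step 3: fire T3:  (A=0, B=7, C=1, D=7, E=7) → (A=1, B=7, C=1, D=7, E=6)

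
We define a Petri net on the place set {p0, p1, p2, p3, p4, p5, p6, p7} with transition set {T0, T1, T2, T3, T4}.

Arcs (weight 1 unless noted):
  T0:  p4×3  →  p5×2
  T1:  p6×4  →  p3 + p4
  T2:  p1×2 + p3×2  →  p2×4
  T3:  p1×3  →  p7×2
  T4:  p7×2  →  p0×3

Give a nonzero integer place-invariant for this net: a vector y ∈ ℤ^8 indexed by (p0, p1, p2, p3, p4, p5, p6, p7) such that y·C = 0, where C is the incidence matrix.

y = (p0:0, p1:0, p2:1, p3:2, p4:-2, p5:-3, p6:0, p7:0)

Incidence matrix C (rows=places, cols=transitions):
       T0   T1   T2   T3   T4
   p0   0    0    0    0    3
   p1   0    0   -2   -3    0
   p2   0    0    4    0    0
   p3   0    1   -2    0    0
   p4  -3    1    0    0    0
   p5   2    0    0    0    0
   p6   0   -4    0    0    0
   p7   0    0    0    2   -2

Candidate y = [0, 0, 1, 2, -2, -3, 0, 0]; check y·C column-wise:
  col T0: 1·0 + 2·0 + -2·-3 + -3·2 = 0
  col T1: 1·0 + 2·1 + -2·1 + -3·0 + 0·-4 = 0
  col T2: 0·-2 + 1·4 + 2·-2 + -2·0 + -3·0 = 0
  col T3: 0·-3 + 1·0 + 2·0 + -2·0 + -3·0 + 0·2 = 0
  col T4: 0·3 + 1·0 + 2·0 + -2·0 + -3·0 + 0·-2 = 0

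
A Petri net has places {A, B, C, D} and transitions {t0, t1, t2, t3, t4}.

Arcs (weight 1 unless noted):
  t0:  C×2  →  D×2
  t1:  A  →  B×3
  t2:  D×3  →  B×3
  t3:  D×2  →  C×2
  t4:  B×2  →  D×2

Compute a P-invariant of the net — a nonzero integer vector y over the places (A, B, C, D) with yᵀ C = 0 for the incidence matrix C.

y = (A:3, B:1, C:1, D:1)

Incidence matrix C (rows=places, cols=transitions):
       t0   t1   t2   t3   t4
    A   0   -1    0    0    0
    B   0    3    3    0   -2
    C  -2    0    0    2    0
    D   2    0   -3   -2    2

Candidate y = [3, 1, 1, 1]; check y·C column-wise:
  col t0: 3·0 + 1·0 + 1·-2 + 1·2 = 0
  col t1: 3·-1 + 1·3 + 1·0 + 1·0 = 0
  col t2: 3·0 + 1·3 + 1·0 + 1·-3 = 0
  col t3: 3·0 + 1·0 + 1·2 + 1·-2 = 0
  col t4: 3·0 + 1·-2 + 1·0 + 1·2 = 0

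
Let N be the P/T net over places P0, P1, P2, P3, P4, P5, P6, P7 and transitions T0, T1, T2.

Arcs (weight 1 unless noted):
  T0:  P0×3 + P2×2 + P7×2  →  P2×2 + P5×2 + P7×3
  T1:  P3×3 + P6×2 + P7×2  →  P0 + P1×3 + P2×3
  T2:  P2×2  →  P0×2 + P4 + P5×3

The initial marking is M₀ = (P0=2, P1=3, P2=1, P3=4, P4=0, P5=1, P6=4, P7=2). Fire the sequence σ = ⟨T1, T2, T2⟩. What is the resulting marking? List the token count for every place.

(P0=7, P1=6, P2=0, P3=1, P4=2, P5=7, P6=2, P7=0)

step 1: fire T1:  (P0=2, P1=3, P2=1, P3=4, P4=0, P5=1, P6=4, P7=2) → (P0=3, P1=6, P2=4, P3=1, P4=0, P5=1, P6=2, P7=0)
step 2: fire T2:  (P0=3, P1=6, P2=4, P3=1, P4=0, P5=1, P6=2, P7=0) → (P0=5, P1=6, P2=2, P3=1, P4=1, P5=4, P6=2, P7=0)
step 3: fire T2:  (P0=5, P1=6, P2=2, P3=1, P4=1, P5=4, P6=2, P7=0) → (P0=7, P1=6, P2=0, P3=1, P4=2, P5=7, P6=2, P7=0)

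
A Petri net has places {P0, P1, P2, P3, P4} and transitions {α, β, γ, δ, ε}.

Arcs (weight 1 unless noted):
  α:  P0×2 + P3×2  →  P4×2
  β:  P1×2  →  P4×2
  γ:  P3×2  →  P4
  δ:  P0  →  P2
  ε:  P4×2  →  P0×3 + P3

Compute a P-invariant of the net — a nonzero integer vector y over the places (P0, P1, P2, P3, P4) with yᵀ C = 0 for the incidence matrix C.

Incidence matrix C (rows=places, cols=transitions):
        α    β    γ    δ    ε
   P0  -2    0    0   -1    3
   P1   0   -2    0    0    0
   P2   0    0    0    1    0
   P3  -2    0   -2    0    1
   P4   2    2    1    0   -2

Candidate y = [1, 2, 1, 1, 2]; check y·C column-wise:
  col α: 1·-2 + 2·0 + 1·0 + 1·-2 + 2·2 = 0
  col β: 1·0 + 2·-2 + 1·0 + 1·0 + 2·2 = 0
  col γ: 1·0 + 2·0 + 1·0 + 1·-2 + 2·1 = 0
  col δ: 1·-1 + 2·0 + 1·1 + 1·0 + 2·0 = 0
  col ε: 1·3 + 2·0 + 1·0 + 1·1 + 2·-2 = 0

y = (P0:1, P1:2, P2:1, P3:1, P4:2)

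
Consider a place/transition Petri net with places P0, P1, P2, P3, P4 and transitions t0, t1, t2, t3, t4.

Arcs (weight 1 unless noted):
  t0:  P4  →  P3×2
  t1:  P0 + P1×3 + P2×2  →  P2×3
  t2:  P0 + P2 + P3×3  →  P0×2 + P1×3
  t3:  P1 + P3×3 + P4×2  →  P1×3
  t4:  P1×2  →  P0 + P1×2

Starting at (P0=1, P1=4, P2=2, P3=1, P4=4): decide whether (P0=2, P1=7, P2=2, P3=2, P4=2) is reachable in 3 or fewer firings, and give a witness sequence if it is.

NO — not reachable within 3 firings

depth 0: 1 marking
depth 1: 4 markings reached so far
depth 2: 11 markings reached so far
depth 3: 23 markings reached so far
target is not among the 23 markings reachable within 3 steps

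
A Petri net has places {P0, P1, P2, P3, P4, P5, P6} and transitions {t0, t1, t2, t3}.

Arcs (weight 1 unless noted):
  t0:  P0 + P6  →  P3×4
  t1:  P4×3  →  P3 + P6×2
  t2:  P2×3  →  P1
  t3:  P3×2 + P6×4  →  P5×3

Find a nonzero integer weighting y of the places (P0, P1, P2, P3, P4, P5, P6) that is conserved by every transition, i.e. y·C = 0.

y = (P0:0, P1:3, P2:1, P3:0, P4:0, P5:0, P6:0)

Incidence matrix C (rows=places, cols=transitions):
       t0   t1   t2   t3
   P0  -1    0    0    0
   P1   0    0    1    0
   P2   0    0   -3    0
   P3   4    1    0   -2
   P4   0   -3    0    0
   P5   0    0    0    3
   P6  -1    2    0   -4

Candidate y = [0, 3, 1, 0, 0, 0, 0]; check y·C column-wise:
  col t0: 0·-1 + 3·0 + 1·0 + 0·4 + 0·-1 = 0
  col t1: 3·0 + 1·0 + 0·1 + 0·-3 + 0·2 = 0
  col t2: 3·1 + 1·-3 = 0
  col t3: 3·0 + 1·0 + 0·-2 + 0·3 + 0·-4 = 0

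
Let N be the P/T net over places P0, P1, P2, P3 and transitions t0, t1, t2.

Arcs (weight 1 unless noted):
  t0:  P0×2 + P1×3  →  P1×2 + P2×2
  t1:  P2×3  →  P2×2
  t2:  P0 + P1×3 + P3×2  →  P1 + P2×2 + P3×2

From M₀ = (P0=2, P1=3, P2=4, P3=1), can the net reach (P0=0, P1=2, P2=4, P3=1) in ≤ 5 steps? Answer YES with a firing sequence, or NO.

step 1: fire t0:  (P0=2, P1=3, P2=4, P3=1) → (P0=0, P1=2, P2=6, P3=1)
step 2: fire t1:  (P0=0, P1=2, P2=6, P3=1) → (P0=0, P1=2, P2=5, P3=1)
step 3: fire t1:  (P0=0, P1=2, P2=5, P3=1) → (P0=0, P1=2, P2=4, P3=1)

YES — reachable via ⟨t0, t1, t1⟩ (3 firings)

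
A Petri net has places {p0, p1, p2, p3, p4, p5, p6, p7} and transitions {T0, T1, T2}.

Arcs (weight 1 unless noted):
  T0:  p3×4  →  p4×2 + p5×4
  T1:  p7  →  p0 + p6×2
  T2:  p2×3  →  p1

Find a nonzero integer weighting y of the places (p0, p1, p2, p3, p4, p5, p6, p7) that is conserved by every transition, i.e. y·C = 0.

y = (p0:0, p1:3, p2:1, p3:0, p4:0, p5:0, p6:0, p7:0)

Incidence matrix C (rows=places, cols=transitions):
       T0   T1   T2
   p0   0    1    0
   p1   0    0    1
   p2   0    0   -3
   p3  -4    0    0
   p4   2    0    0
   p5   4    0    0
   p6   0    2    0
   p7   0   -1    0

Candidate y = [0, 3, 1, 0, 0, 0, 0, 0]; check y·C column-wise:
  col T0: 3·0 + 1·0 + 0·-4 + 0·2 + 0·4 = 0
  col T1: 0·1 + 3·0 + 1·0 + 0·2 + 0·-1 = 0
  col T2: 3·1 + 1·-3 = 0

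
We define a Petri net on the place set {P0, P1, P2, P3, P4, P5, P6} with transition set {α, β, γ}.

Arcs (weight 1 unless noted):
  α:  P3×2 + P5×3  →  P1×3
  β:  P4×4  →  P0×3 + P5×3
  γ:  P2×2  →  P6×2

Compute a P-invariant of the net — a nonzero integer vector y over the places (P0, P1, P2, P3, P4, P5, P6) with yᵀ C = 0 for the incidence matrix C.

y = (P0:0, P1:2, P2:0, P3:3, P4:0, P5:0, P6:0)

Incidence matrix C (rows=places, cols=transitions):
        α    β    γ
   P0   0    3    0
   P1   3    0    0
   P2   0    0   -2
   P3  -2    0    0
   P4   0   -4    0
   P5  -3    3    0
   P6   0    0    2

Candidate y = [0, 2, 0, 3, 0, 0, 0]; check y·C column-wise:
  col α: 2·3 + 3·-2 + 0·-3 = 0
  col β: 0·3 + 2·0 + 3·0 + 0·-4 + 0·3 = 0
  col γ: 2·0 + 0·-2 + 3·0 + 0·2 = 0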